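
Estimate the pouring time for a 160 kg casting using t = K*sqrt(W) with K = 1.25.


Formula: t = K * sqrt(W)
sqrt(W) = sqrt(160) = 12.64911
t = 1.25 * 12.64911 = 15.8114 s


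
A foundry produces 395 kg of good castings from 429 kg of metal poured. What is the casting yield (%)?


Formula: Casting Yield = (W_good / W_total) * 100
Yield = (395 kg / 429 kg) * 100 = 92.0746%

Answer: 92.0746%


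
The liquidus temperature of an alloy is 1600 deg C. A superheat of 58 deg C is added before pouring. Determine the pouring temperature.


Formula: T_pour = T_melt + Superheat
T_pour = 1600 + 58 = 1658 deg C

Answer: 1658 deg C


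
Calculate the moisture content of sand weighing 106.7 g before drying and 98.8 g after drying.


Formula: MC = (W_wet - W_dry) / W_wet * 100
Water mass = 106.7 - 98.8 = 7.9 g
MC = 7.9 / 106.7 * 100 = 7.4039%

7.4039%


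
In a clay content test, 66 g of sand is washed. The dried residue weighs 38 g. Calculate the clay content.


Formula: Clay% = (W_total - W_washed) / W_total * 100
Clay mass = 66 - 38 = 28 g
Clay% = 28 / 66 * 100 = 42.4242%


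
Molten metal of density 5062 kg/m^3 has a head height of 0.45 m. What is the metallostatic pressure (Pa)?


Formula: P = rho * g * h
rho * g = 5062 * 9.81 = 49658.22 N/m^3
P = 49658.22 * 0.45 = 22346.1990 Pa

22346.1990 Pa


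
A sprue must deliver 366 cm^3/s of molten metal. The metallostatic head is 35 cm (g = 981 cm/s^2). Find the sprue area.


Formula: v = sqrt(2*g*h), A = Q/v
Velocity: v = sqrt(2 * 981 * 35) = sqrt(68670) = 262.0496 cm/s
Sprue area: A = Q / v = 366 / 262.0496 = 1.3967 cm^2

Final answer: 1.3967 cm^2


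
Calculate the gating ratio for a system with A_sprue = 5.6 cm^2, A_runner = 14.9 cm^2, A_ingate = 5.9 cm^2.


Sprue:Runner:Ingate = 1 : 14.9/5.6 : 5.9/5.6 = 1:2.66:1.05

1:2.66:1.05


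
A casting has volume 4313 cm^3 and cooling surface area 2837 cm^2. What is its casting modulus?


Formula: Casting Modulus M = V / A
M = 4313 cm^3 / 2837 cm^2 = 1.5203 cm

Final answer: 1.5203 cm


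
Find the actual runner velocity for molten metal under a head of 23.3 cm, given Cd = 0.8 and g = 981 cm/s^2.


Formula: v = Cd * sqrt(2 * g * h)  (Torricelli with discharge coefficient)
2*g*h = 2 * 981 * 23.3 = 45714.6 cm^2/s^2
sqrt(45714.6) = 213.80973 cm/s
v = 0.8 * 213.80973 = 171.0478 cm/s

171.0478 cm/s


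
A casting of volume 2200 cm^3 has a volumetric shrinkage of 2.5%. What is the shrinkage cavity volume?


Formula: V_shrink = V_casting * shrinkage_pct / 100
V_shrink = 2200 cm^3 * 2.5 / 100 = 55.0000 cm^3

Answer: 55.0000 cm^3


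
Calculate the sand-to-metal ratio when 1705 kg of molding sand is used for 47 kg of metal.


Formula: Sand-to-Metal Ratio = W_sand / W_metal
Ratio = 1705 kg / 47 kg = 36.2766


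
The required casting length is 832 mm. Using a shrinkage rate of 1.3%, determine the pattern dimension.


Formula: L_pattern = L_casting * (1 + shrinkage_rate/100)
Shrinkage factor = 1 + 1.3/100 = 1.013
L_pattern = 832 mm * 1.013 = 842.8160 mm

842.8160 mm


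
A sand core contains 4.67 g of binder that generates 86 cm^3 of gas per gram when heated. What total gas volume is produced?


Formula: V_gas = W_binder * gas_evolution_rate
V = 4.67 g * 86 cm^3/g = 401.6200 cm^3

Answer: 401.6200 cm^3


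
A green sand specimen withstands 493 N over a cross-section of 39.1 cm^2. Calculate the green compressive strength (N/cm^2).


Formula: Compressive Strength = Force / Area
Strength = 493 N / 39.1 cm^2 = 12.6087 N/cm^2

12.6087 N/cm^2


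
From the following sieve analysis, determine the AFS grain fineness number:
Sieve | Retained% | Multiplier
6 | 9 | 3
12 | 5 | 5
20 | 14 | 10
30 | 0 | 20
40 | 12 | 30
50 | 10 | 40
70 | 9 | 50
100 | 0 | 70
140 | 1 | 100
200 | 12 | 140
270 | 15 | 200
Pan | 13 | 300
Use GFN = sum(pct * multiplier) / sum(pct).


Formula: GFN = sum(pct * multiplier) / sum(pct)
sum(pct * multiplier) = 10082
sum(pct) = 100
GFN = 10082 / 100 = 100.82

Answer: 100.82


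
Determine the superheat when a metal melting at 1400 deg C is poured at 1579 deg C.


Formula: Superheat = T_pour - T_melt
Superheat = 1579 - 1400 = 179 deg C

Final answer: 179 deg C


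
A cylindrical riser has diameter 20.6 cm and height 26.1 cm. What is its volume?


Formula: V = pi * (D/2)^2 * H  (cylinder volume)
Radius = D/2 = 20.6/2 = 10.3 cm
V = pi * 10.3^2 * 26.1 = 8698.9098 cm^3

Answer: 8698.9098 cm^3


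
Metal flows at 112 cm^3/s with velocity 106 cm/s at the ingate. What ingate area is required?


Formula: A_ingate = Q / v  (continuity equation)
A = 112 cm^3/s / 106 cm/s = 1.0566 cm^2


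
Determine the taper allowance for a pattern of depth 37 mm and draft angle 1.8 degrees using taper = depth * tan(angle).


Formula: taper = depth * tan(draft_angle)
tan(1.8 deg) = 0.0314263
taper = 37 mm * 0.0314263 = 1.1628 mm

1.1628 mm


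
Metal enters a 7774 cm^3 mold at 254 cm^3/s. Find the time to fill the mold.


Formula: t_fill = V_mold / Q_flow
t = 7774 cm^3 / 254 cm^3/s = 30.6063 s

30.6063 s


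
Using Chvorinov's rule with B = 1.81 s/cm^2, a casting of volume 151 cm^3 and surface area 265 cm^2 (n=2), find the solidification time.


Formula: t_s = B * (V/A)^n  (Chvorinov's rule, n=2)
Modulus M = V/A = 151/265 = 0.569811 cm
M^2 = 0.569811^2 = 0.324685 cm^2
t_s = 1.81 * 0.324685 = 0.5877 s

Answer: 0.5877 s


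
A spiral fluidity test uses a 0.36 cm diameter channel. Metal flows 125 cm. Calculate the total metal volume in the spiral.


Formula: V = pi * (d/2)^2 * L  (cylinder volume)
Radius = 0.36/2 = 0.18 cm
V = pi * 0.18^2 * 125 = 12.7235 cm^3


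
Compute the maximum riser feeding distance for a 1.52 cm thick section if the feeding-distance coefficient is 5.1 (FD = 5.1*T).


Formula: FD = 5.1 * T  (riser feeding-distance rule)
FD = 5.1 * 1.52 cm = 7.7520 cm

7.7520 cm


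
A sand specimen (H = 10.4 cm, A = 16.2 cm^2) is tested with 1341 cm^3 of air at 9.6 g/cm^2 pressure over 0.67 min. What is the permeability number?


Formula: Permeability Number P = (V * H) / (p * A * t)
Numerator: V * H = 1341 * 10.4 = 13946.4
Denominator: p * A * t = 9.6 * 16.2 * 0.67 = 104.1984
P = 13946.4 / 104.1984 = 133.8447


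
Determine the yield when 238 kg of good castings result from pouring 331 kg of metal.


Formula: Casting Yield = (W_good / W_total) * 100
Yield = (238 kg / 331 kg) * 100 = 71.9033%

71.9033%


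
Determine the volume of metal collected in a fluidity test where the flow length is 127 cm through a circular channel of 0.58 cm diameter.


Formula: V = pi * (d/2)^2 * L  (cylinder volume)
Radius = 0.58/2 = 0.29 cm
V = pi * 0.29^2 * 127 = 33.5544 cm^3

Answer: 33.5544 cm^3


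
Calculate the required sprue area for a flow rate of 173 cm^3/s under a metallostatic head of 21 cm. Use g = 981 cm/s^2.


Formula: v = sqrt(2*g*h), A = Q/v
Velocity: v = sqrt(2 * 981 * 21) = sqrt(41202) = 202.9828 cm/s
Sprue area: A = Q / v = 173 / 202.9828 = 0.8523 cm^2

Answer: 0.8523 cm^2


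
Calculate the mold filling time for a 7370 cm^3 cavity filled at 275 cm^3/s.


Formula: t_fill = V_mold / Q_flow
t = 7370 cm^3 / 275 cm^3/s = 26.8000 s

Final answer: 26.8000 s


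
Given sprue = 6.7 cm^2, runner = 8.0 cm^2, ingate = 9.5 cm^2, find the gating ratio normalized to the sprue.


Sprue:Runner:Ingate = 1 : 8.0/6.7 : 9.5/6.7 = 1:1.19:1.42

1:1.19:1.42


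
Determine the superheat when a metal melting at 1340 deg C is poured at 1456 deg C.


Formula: Superheat = T_pour - T_melt
Superheat = 1456 - 1340 = 116 deg C

116 deg C


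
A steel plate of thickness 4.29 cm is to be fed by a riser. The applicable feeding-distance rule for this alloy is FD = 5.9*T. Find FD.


Formula: FD = 5.9 * T  (riser feeding-distance rule)
FD = 5.9 * 4.29 cm = 25.3110 cm

Answer: 25.3110 cm


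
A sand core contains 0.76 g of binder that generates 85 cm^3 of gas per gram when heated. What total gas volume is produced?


Formula: V_gas = W_binder * gas_evolution_rate
V = 0.76 g * 85 cm^3/g = 64.6000 cm^3


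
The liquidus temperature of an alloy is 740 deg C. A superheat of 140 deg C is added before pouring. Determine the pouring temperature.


Formula: T_pour = T_melt + Superheat
T_pour = 740 + 140 = 880 deg C

880 deg C


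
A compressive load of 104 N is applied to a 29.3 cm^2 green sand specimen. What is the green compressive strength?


Formula: Compressive Strength = Force / Area
Strength = 104 N / 29.3 cm^2 = 3.5495 N/cm^2

3.5495 N/cm^2


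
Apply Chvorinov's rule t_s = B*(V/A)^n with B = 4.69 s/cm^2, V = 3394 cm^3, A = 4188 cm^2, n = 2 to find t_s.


Formula: t_s = B * (V/A)^n  (Chvorinov's rule, n=2)
Modulus M = V/A = 3394/4188 = 0.810411 cm
M^2 = 0.810411^2 = 0.656766 cm^2
t_s = 4.69 * 0.656766 = 3.0802 s


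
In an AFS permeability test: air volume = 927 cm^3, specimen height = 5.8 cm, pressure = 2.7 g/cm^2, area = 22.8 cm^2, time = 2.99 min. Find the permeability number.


Formula: Permeability Number P = (V * H) / (p * A * t)
Numerator: V * H = 927 * 5.8 = 5376.6
Denominator: p * A * t = 2.7 * 22.8 * 2.99 = 184.0644
P = 5376.6 / 184.0644 = 29.2104

29.2104


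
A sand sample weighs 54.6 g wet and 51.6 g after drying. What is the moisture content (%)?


Formula: MC = (W_wet - W_dry) / W_wet * 100
Water mass = 54.6 - 51.6 = 3.0 g
MC = 3.0 / 54.6 * 100 = 5.4945%


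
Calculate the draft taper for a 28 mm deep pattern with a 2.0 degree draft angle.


Formula: taper = depth * tan(draft_angle)
tan(2.0 deg) = 0.0349208
taper = 28 mm * 0.0349208 = 0.9778 mm

Final answer: 0.9778 mm


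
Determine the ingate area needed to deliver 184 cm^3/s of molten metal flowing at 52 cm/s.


Formula: A_ingate = Q / v  (continuity equation)
A = 184 cm^3/s / 52 cm/s = 3.5385 cm^2

Final answer: 3.5385 cm^2


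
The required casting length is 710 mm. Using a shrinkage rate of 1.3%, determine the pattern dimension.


Formula: L_pattern = L_casting * (1 + shrinkage_rate/100)
Shrinkage factor = 1 + 1.3/100 = 1.013
L_pattern = 710 mm * 1.013 = 719.2300 mm

719.2300 mm


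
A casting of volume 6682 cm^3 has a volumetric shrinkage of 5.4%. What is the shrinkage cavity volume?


Formula: V_shrink = V_casting * shrinkage_pct / 100
V_shrink = 6682 cm^3 * 5.4 / 100 = 360.8280 cm^3


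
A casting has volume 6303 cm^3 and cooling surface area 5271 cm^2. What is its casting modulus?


Formula: Casting Modulus M = V / A
M = 6303 cm^3 / 5271 cm^2 = 1.1958 cm

Answer: 1.1958 cm


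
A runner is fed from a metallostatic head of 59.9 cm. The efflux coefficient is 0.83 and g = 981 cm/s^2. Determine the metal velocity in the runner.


Formula: v = Cd * sqrt(2 * g * h)  (Torricelli with discharge coefficient)
2*g*h = 2 * 981 * 59.9 = 117523.8 cm^2/s^2
sqrt(117523.8) = 342.81744 cm/s
v = 0.83 * 342.81744 = 284.5385 cm/s


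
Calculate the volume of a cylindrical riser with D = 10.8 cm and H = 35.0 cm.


Formula: V = pi * (D/2)^2 * H  (cylinder volume)
Radius = D/2 = 10.8/2 = 5.4 cm
V = pi * 5.4^2 * 35.0 = 3206.3095 cm^3

3206.3095 cm^3


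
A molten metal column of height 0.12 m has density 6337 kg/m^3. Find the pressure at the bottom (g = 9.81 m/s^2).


Formula: P = rho * g * h
rho * g = 6337 * 9.81 = 62165.97 N/m^3
P = 62165.97 * 0.12 = 7459.9164 Pa

Answer: 7459.9164 Pa


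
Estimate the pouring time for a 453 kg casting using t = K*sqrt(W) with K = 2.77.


Formula: t = K * sqrt(W)
sqrt(W) = sqrt(453) = 21.28380
t = 2.77 * 21.28380 = 58.9561 s

Answer: 58.9561 s


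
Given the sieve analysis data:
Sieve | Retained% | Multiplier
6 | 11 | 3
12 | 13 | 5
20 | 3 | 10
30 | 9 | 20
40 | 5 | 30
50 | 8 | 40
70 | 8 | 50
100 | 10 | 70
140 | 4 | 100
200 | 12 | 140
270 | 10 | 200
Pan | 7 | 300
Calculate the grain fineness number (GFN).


Formula: GFN = sum(pct * multiplier) / sum(pct)
sum(pct * multiplier) = 8058
sum(pct) = 100
GFN = 8058 / 100 = 80.58


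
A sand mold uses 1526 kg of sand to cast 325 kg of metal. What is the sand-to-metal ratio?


Formula: Sand-to-Metal Ratio = W_sand / W_metal
Ratio = 1526 kg / 325 kg = 4.6954

Answer: 4.6954


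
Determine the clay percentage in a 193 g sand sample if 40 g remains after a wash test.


Formula: Clay% = (W_total - W_washed) / W_total * 100
Clay mass = 193 - 40 = 153 g
Clay% = 153 / 193 * 100 = 79.2746%


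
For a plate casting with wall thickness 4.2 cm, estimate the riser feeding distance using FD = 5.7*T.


Formula: FD = 5.7 * T  (riser feeding-distance rule)
FD = 5.7 * 4.2 cm = 23.9400 cm

23.9400 cm


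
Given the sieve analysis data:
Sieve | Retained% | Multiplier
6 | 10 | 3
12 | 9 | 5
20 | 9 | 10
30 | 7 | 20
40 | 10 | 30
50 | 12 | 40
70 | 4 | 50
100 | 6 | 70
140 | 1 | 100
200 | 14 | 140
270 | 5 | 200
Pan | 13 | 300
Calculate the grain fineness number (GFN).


Formula: GFN = sum(pct * multiplier) / sum(pct)
sum(pct * multiplier) = 8665
sum(pct) = 100
GFN = 8665 / 100 = 86.65

Answer: 86.65


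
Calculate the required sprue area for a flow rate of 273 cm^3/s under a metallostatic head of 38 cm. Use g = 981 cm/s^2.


Formula: v = sqrt(2*g*h), A = Q/v
Velocity: v = sqrt(2 * 981 * 38) = sqrt(74556) = 273.0494 cm/s
Sprue area: A = Q / v = 273 / 273.0494 = 0.9998 cm^2

Answer: 0.9998 cm^2


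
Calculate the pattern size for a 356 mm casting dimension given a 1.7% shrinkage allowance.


Formula: L_pattern = L_casting * (1 + shrinkage_rate/100)
Shrinkage factor = 1 + 1.7/100 = 1.017
L_pattern = 356 mm * 1.017 = 362.0520 mm

Final answer: 362.0520 mm


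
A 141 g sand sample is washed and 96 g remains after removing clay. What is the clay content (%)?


Formula: Clay% = (W_total - W_washed) / W_total * 100
Clay mass = 141 - 96 = 45 g
Clay% = 45 / 141 * 100 = 31.9149%


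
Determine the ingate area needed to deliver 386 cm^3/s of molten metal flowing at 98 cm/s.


Formula: A_ingate = Q / v  (continuity equation)
A = 386 cm^3/s / 98 cm/s = 3.9388 cm^2


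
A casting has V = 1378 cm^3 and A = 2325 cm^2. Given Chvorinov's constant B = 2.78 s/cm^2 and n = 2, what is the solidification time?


Formula: t_s = B * (V/A)^n  (Chvorinov's rule, n=2)
Modulus M = V/A = 1378/2325 = 0.592688 cm
M^2 = 0.592688^2 = 0.351279 cm^2
t_s = 2.78 * 0.351279 = 0.9766 s

0.9766 s


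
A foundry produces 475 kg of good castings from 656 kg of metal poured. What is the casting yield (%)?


Formula: Casting Yield = (W_good / W_total) * 100
Yield = (475 kg / 656 kg) * 100 = 72.4085%


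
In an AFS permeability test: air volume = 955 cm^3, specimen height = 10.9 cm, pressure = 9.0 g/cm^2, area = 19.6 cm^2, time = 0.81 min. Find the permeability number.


Formula: Permeability Number P = (V * H) / (p * A * t)
Numerator: V * H = 955 * 10.9 = 10409.5
Denominator: p * A * t = 9.0 * 19.6 * 0.81 = 142.884
P = 10409.5 / 142.884 = 72.8528


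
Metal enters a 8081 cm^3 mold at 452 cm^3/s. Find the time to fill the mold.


Formula: t_fill = V_mold / Q_flow
t = 8081 cm^3 / 452 cm^3/s = 17.8783 s

17.8783 s


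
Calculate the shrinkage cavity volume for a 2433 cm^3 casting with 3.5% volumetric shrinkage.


Formula: V_shrink = V_casting * shrinkage_pct / 100
V_shrink = 2433 cm^3 * 3.5 / 100 = 85.1550 cm^3

Answer: 85.1550 cm^3


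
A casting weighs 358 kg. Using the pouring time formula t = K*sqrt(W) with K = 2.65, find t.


Formula: t = K * sqrt(W)
sqrt(W) = sqrt(358) = 18.92089
t = 2.65 * 18.92089 = 50.1404 s


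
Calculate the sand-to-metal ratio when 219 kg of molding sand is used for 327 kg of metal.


Formula: Sand-to-Metal Ratio = W_sand / W_metal
Ratio = 219 kg / 327 kg = 0.6697

Final answer: 0.6697


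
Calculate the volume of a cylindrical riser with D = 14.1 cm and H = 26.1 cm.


Formula: V = pi * (D/2)^2 * H  (cylinder volume)
Radius = D/2 = 14.1/2 = 7.05 cm
V = pi * 7.05^2 * 26.1 = 4075.3847 cm^3

Answer: 4075.3847 cm^3


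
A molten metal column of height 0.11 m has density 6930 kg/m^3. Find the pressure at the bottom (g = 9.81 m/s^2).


Formula: P = rho * g * h
rho * g = 6930 * 9.81 = 67983.3 N/m^3
P = 67983.3 * 0.11 = 7478.1630 Pa


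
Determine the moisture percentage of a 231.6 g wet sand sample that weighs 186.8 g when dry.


Formula: MC = (W_wet - W_dry) / W_wet * 100
Water mass = 231.6 - 186.8 = 44.8 g
MC = 44.8 / 231.6 * 100 = 19.3437%


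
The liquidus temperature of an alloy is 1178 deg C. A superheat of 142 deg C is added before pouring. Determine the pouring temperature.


Formula: T_pour = T_melt + Superheat
T_pour = 1178 + 142 = 1320 deg C

Answer: 1320 deg C


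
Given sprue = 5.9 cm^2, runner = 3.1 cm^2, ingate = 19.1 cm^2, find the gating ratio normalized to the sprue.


Sprue:Runner:Ingate = 1 : 3.1/5.9 : 19.1/5.9 = 1:0.53:3.24

1:0.53:3.24


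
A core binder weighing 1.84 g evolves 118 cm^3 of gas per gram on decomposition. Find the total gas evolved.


Formula: V_gas = W_binder * gas_evolution_rate
V = 1.84 g * 118 cm^3/g = 217.1200 cm^3

Answer: 217.1200 cm^3


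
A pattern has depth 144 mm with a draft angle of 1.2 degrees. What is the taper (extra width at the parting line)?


Formula: taper = depth * tan(draft_angle)
tan(1.2 deg) = 0.0209470
taper = 144 mm * 0.0209470 = 3.0164 mm

Answer: 3.0164 mm


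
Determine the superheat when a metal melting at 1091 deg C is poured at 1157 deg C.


Formula: Superheat = T_pour - T_melt
Superheat = 1157 - 1091 = 66 deg C

Final answer: 66 deg C


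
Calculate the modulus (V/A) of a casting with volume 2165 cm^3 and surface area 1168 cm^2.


Formula: Casting Modulus M = V / A
M = 2165 cm^3 / 1168 cm^2 = 1.8536 cm

Final answer: 1.8536 cm


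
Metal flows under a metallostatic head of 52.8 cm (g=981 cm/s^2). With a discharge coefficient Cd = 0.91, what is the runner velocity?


Formula: v = Cd * sqrt(2 * g * h)  (Torricelli with discharge coefficient)
2*g*h = 2 * 981 * 52.8 = 103593.6 cm^2/s^2
sqrt(103593.6) = 321.85960 cm/s
v = 0.91 * 321.85960 = 292.8922 cm/s

Final answer: 292.8922 cm/s


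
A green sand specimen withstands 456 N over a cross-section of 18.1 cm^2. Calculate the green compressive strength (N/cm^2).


Formula: Compressive Strength = Force / Area
Strength = 456 N / 18.1 cm^2 = 25.1934 N/cm^2

25.1934 N/cm^2


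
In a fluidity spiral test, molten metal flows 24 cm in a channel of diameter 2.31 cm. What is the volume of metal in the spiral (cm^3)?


Formula: V = pi * (d/2)^2 * L  (cylinder volume)
Radius = 2.31/2 = 1.155 cm
V = pi * 1.155^2 * 24 = 100.5831 cm^3


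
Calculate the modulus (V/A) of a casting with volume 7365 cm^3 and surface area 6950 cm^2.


Formula: Casting Modulus M = V / A
M = 7365 cm^3 / 6950 cm^2 = 1.0597 cm

1.0597 cm


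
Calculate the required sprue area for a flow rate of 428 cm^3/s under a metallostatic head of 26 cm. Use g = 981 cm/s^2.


Formula: v = sqrt(2*g*h), A = Q/v
Velocity: v = sqrt(2 * 981 * 26) = sqrt(51012) = 225.8584 cm/s
Sprue area: A = Q / v = 428 / 225.8584 = 1.8950 cm^2

Answer: 1.8950 cm^2


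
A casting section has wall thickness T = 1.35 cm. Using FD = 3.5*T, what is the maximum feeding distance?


Formula: FD = 3.5 * T  (riser feeding-distance rule)
FD = 3.5 * 1.35 cm = 4.7250 cm

Final answer: 4.7250 cm


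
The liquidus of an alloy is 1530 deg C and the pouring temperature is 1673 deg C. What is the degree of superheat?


Formula: Superheat = T_pour - T_melt
Superheat = 1673 - 1530 = 143 deg C

Final answer: 143 deg C


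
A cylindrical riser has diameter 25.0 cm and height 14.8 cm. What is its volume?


Formula: V = pi * (D/2)^2 * H  (cylinder volume)
Radius = D/2 = 25.0/2 = 12.5 cm
V = pi * 12.5^2 * 14.8 = 7264.9330 cm^3


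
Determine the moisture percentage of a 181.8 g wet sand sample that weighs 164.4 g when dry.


Formula: MC = (W_wet - W_dry) / W_wet * 100
Water mass = 181.8 - 164.4 = 17.4 g
MC = 17.4 / 181.8 * 100 = 9.5710%


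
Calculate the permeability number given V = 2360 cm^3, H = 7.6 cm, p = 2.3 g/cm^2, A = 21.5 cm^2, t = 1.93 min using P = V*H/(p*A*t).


Formula: Permeability Number P = (V * H) / (p * A * t)
Numerator: V * H = 2360 * 7.6 = 17936.0
Denominator: p * A * t = 2.3 * 21.5 * 1.93 = 95.4385
P = 17936.0 / 95.4385 = 187.9325

187.9325


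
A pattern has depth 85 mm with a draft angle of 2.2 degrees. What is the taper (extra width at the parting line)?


Formula: taper = depth * tan(draft_angle)
tan(2.2 deg) = 0.0384161
taper = 85 mm * 0.0384161 = 3.2654 mm

Answer: 3.2654 mm


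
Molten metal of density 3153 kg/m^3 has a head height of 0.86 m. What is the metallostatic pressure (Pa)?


Formula: P = rho * g * h
rho * g = 3153 * 9.81 = 30930.93 N/m^3
P = 30930.93 * 0.86 = 26600.5998 Pa

Final answer: 26600.5998 Pa


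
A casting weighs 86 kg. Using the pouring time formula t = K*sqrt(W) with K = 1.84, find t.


Formula: t = K * sqrt(W)
sqrt(W) = sqrt(86) = 9.27362
t = 1.84 * 9.27362 = 17.0635 s

17.0635 s


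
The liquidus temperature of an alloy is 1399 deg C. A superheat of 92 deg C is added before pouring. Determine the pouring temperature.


Formula: T_pour = T_melt + Superheat
T_pour = 1399 + 92 = 1491 deg C

Answer: 1491 deg C


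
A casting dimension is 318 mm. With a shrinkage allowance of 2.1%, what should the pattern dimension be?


Formula: L_pattern = L_casting * (1 + shrinkage_rate/100)
Shrinkage factor = 1 + 2.1/100 = 1.021
L_pattern = 318 mm * 1.021 = 324.6780 mm

Final answer: 324.6780 mm


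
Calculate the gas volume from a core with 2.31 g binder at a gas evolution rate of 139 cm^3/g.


Formula: V_gas = W_binder * gas_evolution_rate
V = 2.31 g * 139 cm^3/g = 321.0900 cm^3

Final answer: 321.0900 cm^3


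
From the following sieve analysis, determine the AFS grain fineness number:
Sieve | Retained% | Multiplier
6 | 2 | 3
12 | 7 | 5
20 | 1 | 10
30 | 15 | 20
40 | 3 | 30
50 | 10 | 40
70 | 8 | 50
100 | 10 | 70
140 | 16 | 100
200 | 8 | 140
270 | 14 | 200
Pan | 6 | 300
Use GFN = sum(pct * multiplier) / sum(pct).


Formula: GFN = sum(pct * multiplier) / sum(pct)
sum(pct * multiplier) = 9261
sum(pct) = 100
GFN = 9261 / 100 = 92.61

Final answer: 92.61


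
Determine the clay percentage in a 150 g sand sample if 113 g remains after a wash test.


Formula: Clay% = (W_total - W_washed) / W_total * 100
Clay mass = 150 - 113 = 37 g
Clay% = 37 / 150 * 100 = 24.6667%


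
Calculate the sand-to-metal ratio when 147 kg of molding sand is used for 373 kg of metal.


Formula: Sand-to-Metal Ratio = W_sand / W_metal
Ratio = 147 kg / 373 kg = 0.3941

Answer: 0.3941


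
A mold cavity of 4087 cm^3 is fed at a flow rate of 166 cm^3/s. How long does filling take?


Formula: t_fill = V_mold / Q_flow
t = 4087 cm^3 / 166 cm^3/s = 24.6205 s

24.6205 s


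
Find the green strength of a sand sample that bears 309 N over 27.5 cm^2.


Formula: Compressive Strength = Force / Area
Strength = 309 N / 27.5 cm^2 = 11.2364 N/cm^2


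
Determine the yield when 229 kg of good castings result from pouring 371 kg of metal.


Formula: Casting Yield = (W_good / W_total) * 100
Yield = (229 kg / 371 kg) * 100 = 61.7251%

61.7251%


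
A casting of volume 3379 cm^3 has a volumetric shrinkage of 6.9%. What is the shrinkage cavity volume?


Formula: V_shrink = V_casting * shrinkage_pct / 100
V_shrink = 3379 cm^3 * 6.9 / 100 = 233.1510 cm^3


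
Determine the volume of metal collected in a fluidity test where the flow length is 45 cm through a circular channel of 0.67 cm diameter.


Formula: V = pi * (d/2)^2 * L  (cylinder volume)
Radius = 0.67/2 = 0.335 cm
V = pi * 0.335^2 * 45 = 15.8654 cm^3

15.8654 cm^3


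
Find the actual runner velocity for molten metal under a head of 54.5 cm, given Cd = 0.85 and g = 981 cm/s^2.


Formula: v = Cd * sqrt(2 * g * h)  (Torricelli with discharge coefficient)
2*g*h = 2 * 981 * 54.5 = 106929.0 cm^2/s^2
sqrt(106929.0) = 327.00000 cm/s
v = 0.85 * 327.00000 = 277.9500 cm/s


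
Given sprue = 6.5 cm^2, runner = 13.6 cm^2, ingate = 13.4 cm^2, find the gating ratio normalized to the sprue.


Sprue:Runner:Ingate = 1 : 13.6/6.5 : 13.4/6.5 = 1:2.09:2.06

1:2.09:2.06


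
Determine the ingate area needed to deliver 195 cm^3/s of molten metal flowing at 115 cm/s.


Formula: A_ingate = Q / v  (continuity equation)
A = 195 cm^3/s / 115 cm/s = 1.6957 cm^2

Answer: 1.6957 cm^2


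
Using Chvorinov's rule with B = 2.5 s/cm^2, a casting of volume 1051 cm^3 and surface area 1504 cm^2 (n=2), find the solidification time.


Formula: t_s = B * (V/A)^n  (Chvorinov's rule, n=2)
Modulus M = V/A = 1051/1504 = 0.698803 cm
M^2 = 0.698803^2 = 0.488326 cm^2
t_s = 2.5 * 0.488326 = 1.2208 s

1.2208 s


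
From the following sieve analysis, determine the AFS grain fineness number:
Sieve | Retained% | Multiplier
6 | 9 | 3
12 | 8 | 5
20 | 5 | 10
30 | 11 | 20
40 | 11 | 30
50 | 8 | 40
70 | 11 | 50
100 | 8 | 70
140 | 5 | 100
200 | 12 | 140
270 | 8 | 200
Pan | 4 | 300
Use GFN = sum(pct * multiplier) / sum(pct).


Formula: GFN = sum(pct * multiplier) / sum(pct)
sum(pct * multiplier) = 7077
sum(pct) = 100
GFN = 7077 / 100 = 70.77

Final answer: 70.77


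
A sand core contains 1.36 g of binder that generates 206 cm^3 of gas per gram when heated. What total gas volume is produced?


Formula: V_gas = W_binder * gas_evolution_rate
V = 1.36 g * 206 cm^3/g = 280.1600 cm^3


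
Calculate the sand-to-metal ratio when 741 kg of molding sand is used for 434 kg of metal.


Formula: Sand-to-Metal Ratio = W_sand / W_metal
Ratio = 741 kg / 434 kg = 1.7074

1.7074


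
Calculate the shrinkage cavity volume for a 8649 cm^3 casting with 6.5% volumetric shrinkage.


Formula: V_shrink = V_casting * shrinkage_pct / 100
V_shrink = 8649 cm^3 * 6.5 / 100 = 562.1850 cm^3


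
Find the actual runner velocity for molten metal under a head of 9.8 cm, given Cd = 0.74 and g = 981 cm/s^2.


Formula: v = Cd * sqrt(2 * g * h)  (Torricelli with discharge coefficient)
2*g*h = 2 * 981 * 9.8 = 19227.6 cm^2/s^2
sqrt(19227.6) = 138.66362 cm/s
v = 0.74 * 138.66362 = 102.6111 cm/s


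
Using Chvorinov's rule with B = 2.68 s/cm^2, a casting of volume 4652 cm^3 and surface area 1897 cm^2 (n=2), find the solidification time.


Formula: t_s = B * (V/A)^n  (Chvorinov's rule, n=2)
Modulus M = V/A = 4652/1897 = 2.452293 cm
M^2 = 2.452293^2 = 6.013741 cm^2
t_s = 2.68 * 6.013741 = 16.1168 s

Final answer: 16.1168 s


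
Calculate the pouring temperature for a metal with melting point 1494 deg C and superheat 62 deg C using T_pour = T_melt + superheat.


Formula: T_pour = T_melt + Superheat
T_pour = 1494 + 62 = 1556 deg C

1556 deg C


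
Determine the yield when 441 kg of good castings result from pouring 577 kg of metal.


Formula: Casting Yield = (W_good / W_total) * 100
Yield = (441 kg / 577 kg) * 100 = 76.4298%

Final answer: 76.4298%


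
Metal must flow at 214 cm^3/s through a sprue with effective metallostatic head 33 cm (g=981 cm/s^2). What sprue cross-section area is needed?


Formula: v = sqrt(2*g*h), A = Q/v
Velocity: v = sqrt(2 * 981 * 33) = sqrt(64746) = 254.4524 cm/s
Sprue area: A = Q / v = 214 / 254.4524 = 0.8410 cm^2


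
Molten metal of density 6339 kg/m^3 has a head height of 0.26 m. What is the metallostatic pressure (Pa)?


Formula: P = rho * g * h
rho * g = 6339 * 9.81 = 62185.59 N/m^3
P = 62185.59 * 0.26 = 16168.2534 Pa


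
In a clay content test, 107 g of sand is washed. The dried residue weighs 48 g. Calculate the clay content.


Formula: Clay% = (W_total - W_washed) / W_total * 100
Clay mass = 107 - 48 = 59 g
Clay% = 59 / 107 * 100 = 55.1402%


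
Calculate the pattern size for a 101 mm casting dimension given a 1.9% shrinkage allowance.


Formula: L_pattern = L_casting * (1 + shrinkage_rate/100)
Shrinkage factor = 1 + 1.9/100 = 1.019
L_pattern = 101 mm * 1.019 = 102.9190 mm

Answer: 102.9190 mm


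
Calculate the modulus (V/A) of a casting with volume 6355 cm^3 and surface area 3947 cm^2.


Formula: Casting Modulus M = V / A
M = 6355 cm^3 / 3947 cm^2 = 1.6101 cm

1.6101 cm


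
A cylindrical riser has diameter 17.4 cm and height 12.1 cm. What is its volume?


Formula: V = pi * (D/2)^2 * H  (cylinder volume)
Radius = D/2 = 17.4/2 = 8.7 cm
V = pi * 8.7^2 * 12.1 = 2877.2245 cm^3


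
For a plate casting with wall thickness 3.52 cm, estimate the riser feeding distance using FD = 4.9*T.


Formula: FD = 4.9 * T  (riser feeding-distance rule)
FD = 4.9 * 3.52 cm = 17.2480 cm


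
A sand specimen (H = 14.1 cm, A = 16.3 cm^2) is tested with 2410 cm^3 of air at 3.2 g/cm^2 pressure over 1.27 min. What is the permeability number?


Formula: Permeability Number P = (V * H) / (p * A * t)
Numerator: V * H = 2410 * 14.1 = 33981.0
Denominator: p * A * t = 3.2 * 16.3 * 1.27 = 66.2432
P = 33981.0 / 66.2432 = 512.9734


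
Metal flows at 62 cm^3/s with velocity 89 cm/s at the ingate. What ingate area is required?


Formula: A_ingate = Q / v  (continuity equation)
A = 62 cm^3/s / 89 cm/s = 0.6966 cm^2

Final answer: 0.6966 cm^2


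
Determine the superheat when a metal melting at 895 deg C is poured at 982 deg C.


Formula: Superheat = T_pour - T_melt
Superheat = 982 - 895 = 87 deg C


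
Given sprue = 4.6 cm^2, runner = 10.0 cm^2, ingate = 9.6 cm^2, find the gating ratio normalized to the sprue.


Sprue:Runner:Ingate = 1 : 10.0/4.6 : 9.6/4.6 = 1:2.17:2.09

Answer: 1:2.17:2.09


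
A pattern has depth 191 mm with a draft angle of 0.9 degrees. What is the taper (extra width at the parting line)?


Formula: taper = depth * tan(draft_angle)
tan(0.9 deg) = 0.0157093
taper = 191 mm * 0.0157093 = 3.0005 mm


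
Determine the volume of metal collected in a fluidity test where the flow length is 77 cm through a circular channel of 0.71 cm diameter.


Formula: V = pi * (d/2)^2 * L  (cylinder volume)
Radius = 0.71/2 = 0.355 cm
V = pi * 0.355^2 * 77 = 30.4858 cm^3


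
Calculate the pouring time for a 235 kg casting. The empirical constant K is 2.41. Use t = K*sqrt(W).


Formula: t = K * sqrt(W)
sqrt(W) = sqrt(235) = 15.32971
t = 2.41 * 15.32971 = 36.9446 s


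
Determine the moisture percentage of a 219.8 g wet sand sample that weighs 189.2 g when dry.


Formula: MC = (W_wet - W_dry) / W_wet * 100
Water mass = 219.8 - 189.2 = 30.6 g
MC = 30.6 / 219.8 * 100 = 13.9217%

Answer: 13.9217%


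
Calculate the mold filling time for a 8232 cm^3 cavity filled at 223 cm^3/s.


Formula: t_fill = V_mold / Q_flow
t = 8232 cm^3 / 223 cm^3/s = 36.9148 s


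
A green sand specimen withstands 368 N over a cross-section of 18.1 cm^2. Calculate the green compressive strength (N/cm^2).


Formula: Compressive Strength = Force / Area
Strength = 368 N / 18.1 cm^2 = 20.3315 N/cm^2

Answer: 20.3315 N/cm^2


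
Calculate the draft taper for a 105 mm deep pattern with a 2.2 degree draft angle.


Formula: taper = depth * tan(draft_angle)
tan(2.2 deg) = 0.0384161
taper = 105 mm * 0.0384161 = 4.0337 mm

4.0337 mm


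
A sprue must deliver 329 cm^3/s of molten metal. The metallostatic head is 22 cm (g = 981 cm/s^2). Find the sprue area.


Formula: v = sqrt(2*g*h), A = Q/v
Velocity: v = sqrt(2 * 981 * 22) = sqrt(43164) = 207.7595 cm/s
Sprue area: A = Q / v = 329 / 207.7595 = 1.5836 cm^2


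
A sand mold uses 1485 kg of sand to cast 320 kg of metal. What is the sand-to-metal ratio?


Formula: Sand-to-Metal Ratio = W_sand / W_metal
Ratio = 1485 kg / 320 kg = 4.6406

4.6406


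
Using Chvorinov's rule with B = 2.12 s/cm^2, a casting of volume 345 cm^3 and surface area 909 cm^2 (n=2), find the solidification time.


Formula: t_s = B * (V/A)^n  (Chvorinov's rule, n=2)
Modulus M = V/A = 345/909 = 0.379538 cm
M^2 = 0.379538^2 = 0.144049 cm^2
t_s = 2.12 * 0.144049 = 0.3054 s

0.3054 s


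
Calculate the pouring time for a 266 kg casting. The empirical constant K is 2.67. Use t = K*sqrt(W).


Formula: t = K * sqrt(W)
sqrt(W) = sqrt(266) = 16.30951
t = 2.67 * 16.30951 = 43.5464 s

Final answer: 43.5464 s


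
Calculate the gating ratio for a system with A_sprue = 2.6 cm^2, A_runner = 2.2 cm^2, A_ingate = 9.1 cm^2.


Sprue:Runner:Ingate = 1 : 2.2/2.6 : 9.1/2.6 = 1:0.85:3.50


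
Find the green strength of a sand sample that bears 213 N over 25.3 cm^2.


Formula: Compressive Strength = Force / Area
Strength = 213 N / 25.3 cm^2 = 8.4190 N/cm^2


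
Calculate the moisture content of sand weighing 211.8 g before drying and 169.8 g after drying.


Formula: MC = (W_wet - W_dry) / W_wet * 100
Water mass = 211.8 - 169.8 = 42.0 g
MC = 42.0 / 211.8 * 100 = 19.8300%

Answer: 19.8300%


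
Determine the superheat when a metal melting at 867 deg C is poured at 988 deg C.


Formula: Superheat = T_pour - T_melt
Superheat = 988 - 867 = 121 deg C

Answer: 121 deg C


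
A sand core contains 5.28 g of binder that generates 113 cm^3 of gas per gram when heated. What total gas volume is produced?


Formula: V_gas = W_binder * gas_evolution_rate
V = 5.28 g * 113 cm^3/g = 596.6400 cm^3

Final answer: 596.6400 cm^3


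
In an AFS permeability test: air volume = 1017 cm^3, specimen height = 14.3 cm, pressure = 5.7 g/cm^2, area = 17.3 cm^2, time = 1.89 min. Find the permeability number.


Formula: Permeability Number P = (V * H) / (p * A * t)
Numerator: V * H = 1017 * 14.3 = 14543.1
Denominator: p * A * t = 5.7 * 17.3 * 1.89 = 186.3729
P = 14543.1 / 186.3729 = 78.0323

78.0323


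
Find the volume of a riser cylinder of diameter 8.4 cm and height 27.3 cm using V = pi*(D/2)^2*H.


Formula: V = pi * (D/2)^2 * H  (cylinder volume)
Radius = D/2 = 8.4/2 = 4.2 cm
V = pi * 4.2^2 * 27.3 = 1512.9031 cm^3

Answer: 1512.9031 cm^3


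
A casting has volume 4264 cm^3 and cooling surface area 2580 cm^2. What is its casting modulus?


Formula: Casting Modulus M = V / A
M = 4264 cm^3 / 2580 cm^2 = 1.6527 cm

Final answer: 1.6527 cm


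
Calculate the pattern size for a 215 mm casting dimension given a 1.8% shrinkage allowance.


Formula: L_pattern = L_casting * (1 + shrinkage_rate/100)
Shrinkage factor = 1 + 1.8/100 = 1.018
L_pattern = 215 mm * 1.018 = 218.8700 mm


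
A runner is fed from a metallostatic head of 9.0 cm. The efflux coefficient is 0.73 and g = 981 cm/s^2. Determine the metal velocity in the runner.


Formula: v = Cd * sqrt(2 * g * h)  (Torricelli with discharge coefficient)
2*g*h = 2 * 981 * 9.0 = 17658.0 cm^2/s^2
sqrt(17658.0) = 132.88341 cm/s
v = 0.73 * 132.88341 = 97.0049 cm/s

97.0049 cm/s


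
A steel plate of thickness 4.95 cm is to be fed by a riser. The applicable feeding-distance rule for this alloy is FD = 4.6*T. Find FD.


Formula: FD = 4.6 * T  (riser feeding-distance rule)
FD = 4.6 * 4.95 cm = 22.7700 cm

Final answer: 22.7700 cm


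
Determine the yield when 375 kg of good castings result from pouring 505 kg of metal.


Formula: Casting Yield = (W_good / W_total) * 100
Yield = (375 kg / 505 kg) * 100 = 74.2574%

Answer: 74.2574%


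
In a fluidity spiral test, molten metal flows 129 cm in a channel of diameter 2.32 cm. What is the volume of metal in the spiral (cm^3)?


Formula: V = pi * (d/2)^2 * L  (cylinder volume)
Radius = 2.32/2 = 1.16 cm
V = pi * 1.16^2 * 129 = 545.3252 cm^3

Final answer: 545.3252 cm^3


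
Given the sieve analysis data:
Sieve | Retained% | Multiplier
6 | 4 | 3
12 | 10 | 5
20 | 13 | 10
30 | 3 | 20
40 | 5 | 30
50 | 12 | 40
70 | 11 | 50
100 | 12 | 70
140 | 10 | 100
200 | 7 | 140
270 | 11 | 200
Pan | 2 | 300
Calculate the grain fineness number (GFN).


Formula: GFN = sum(pct * multiplier) / sum(pct)
sum(pct * multiplier) = 7052
sum(pct) = 100
GFN = 7052 / 100 = 70.52

70.52


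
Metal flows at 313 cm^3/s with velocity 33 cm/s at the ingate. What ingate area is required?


Formula: A_ingate = Q / v  (continuity equation)
A = 313 cm^3/s / 33 cm/s = 9.4848 cm^2


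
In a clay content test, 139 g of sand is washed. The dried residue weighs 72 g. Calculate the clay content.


Formula: Clay% = (W_total - W_washed) / W_total * 100
Clay mass = 139 - 72 = 67 g
Clay% = 67 / 139 * 100 = 48.2014%


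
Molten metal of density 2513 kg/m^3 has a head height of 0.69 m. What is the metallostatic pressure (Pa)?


Formula: P = rho * g * h
rho * g = 2513 * 9.81 = 24652.53 N/m^3
P = 24652.53 * 0.69 = 17010.2457 Pa


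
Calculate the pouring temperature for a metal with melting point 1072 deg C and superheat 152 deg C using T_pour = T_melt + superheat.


Formula: T_pour = T_melt + Superheat
T_pour = 1072 + 152 = 1224 deg C

Answer: 1224 deg C


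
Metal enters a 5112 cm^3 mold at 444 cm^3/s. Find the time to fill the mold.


Formula: t_fill = V_mold / Q_flow
t = 5112 cm^3 / 444 cm^3/s = 11.5135 s

Answer: 11.5135 s


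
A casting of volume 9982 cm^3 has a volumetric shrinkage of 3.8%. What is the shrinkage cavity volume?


Formula: V_shrink = V_casting * shrinkage_pct / 100
V_shrink = 9982 cm^3 * 3.8 / 100 = 379.3160 cm^3


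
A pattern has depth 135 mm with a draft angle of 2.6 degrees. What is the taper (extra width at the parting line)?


Formula: taper = depth * tan(draft_angle)
tan(2.6 deg) = 0.0454097
taper = 135 mm * 0.0454097 = 6.1303 mm

Final answer: 6.1303 mm


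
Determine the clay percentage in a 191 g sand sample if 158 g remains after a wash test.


Formula: Clay% = (W_total - W_washed) / W_total * 100
Clay mass = 191 - 158 = 33 g
Clay% = 33 / 191 * 100 = 17.2775%

17.2775%


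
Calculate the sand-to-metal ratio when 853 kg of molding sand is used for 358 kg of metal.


Formula: Sand-to-Metal Ratio = W_sand / W_metal
Ratio = 853 kg / 358 kg = 2.3827

Answer: 2.3827


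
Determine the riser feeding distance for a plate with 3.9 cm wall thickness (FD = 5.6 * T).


Formula: FD = 5.6 * T  (riser feeding-distance rule)
FD = 5.6 * 3.9 cm = 21.8400 cm

21.8400 cm


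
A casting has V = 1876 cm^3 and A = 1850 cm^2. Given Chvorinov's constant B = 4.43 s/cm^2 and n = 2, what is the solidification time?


Formula: t_s = B * (V/A)^n  (Chvorinov's rule, n=2)
Modulus M = V/A = 1876/1850 = 1.014054 cm
M^2 = 1.014054^2 = 1.028306 cm^2
t_s = 4.43 * 1.028306 = 4.5554 s

Final answer: 4.5554 s


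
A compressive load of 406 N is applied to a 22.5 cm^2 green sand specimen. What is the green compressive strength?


Formula: Compressive Strength = Force / Area
Strength = 406 N / 22.5 cm^2 = 18.0444 N/cm^2

Answer: 18.0444 N/cm^2


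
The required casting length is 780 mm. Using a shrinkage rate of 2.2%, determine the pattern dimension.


Formula: L_pattern = L_casting * (1 + shrinkage_rate/100)
Shrinkage factor = 1 + 2.2/100 = 1.022
L_pattern = 780 mm * 1.022 = 797.1600 mm

797.1600 mm


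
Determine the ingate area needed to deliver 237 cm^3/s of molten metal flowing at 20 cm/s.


Formula: A_ingate = Q / v  (continuity equation)
A = 237 cm^3/s / 20 cm/s = 11.8500 cm^2

Answer: 11.8500 cm^2


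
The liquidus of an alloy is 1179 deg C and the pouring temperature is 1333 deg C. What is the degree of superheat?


Formula: Superheat = T_pour - T_melt
Superheat = 1333 - 1179 = 154 deg C


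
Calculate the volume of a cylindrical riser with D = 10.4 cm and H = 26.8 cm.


Formula: V = pi * (D/2)^2 * H  (cylinder volume)
Radius = D/2 = 10.4/2 = 5.2 cm
V = pi * 5.2^2 * 26.8 = 2276.6242 cm^3

Answer: 2276.6242 cm^3


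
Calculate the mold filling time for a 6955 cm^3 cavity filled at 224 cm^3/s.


Formula: t_fill = V_mold / Q_flow
t = 6955 cm^3 / 224 cm^3/s = 31.0491 s

31.0491 s


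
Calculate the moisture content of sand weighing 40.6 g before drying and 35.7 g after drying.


Formula: MC = (W_wet - W_dry) / W_wet * 100
Water mass = 40.6 - 35.7 = 4.9 g
MC = 4.9 / 40.6 * 100 = 12.0690%

Final answer: 12.0690%


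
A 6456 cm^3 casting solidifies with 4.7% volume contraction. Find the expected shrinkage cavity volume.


Formula: V_shrink = V_casting * shrinkage_pct / 100
V_shrink = 6456 cm^3 * 4.7 / 100 = 303.4320 cm^3

Final answer: 303.4320 cm^3
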